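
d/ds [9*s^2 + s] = 18*s + 1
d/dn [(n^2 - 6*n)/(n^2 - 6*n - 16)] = 32*(3 - n)/(n^4 - 12*n^3 + 4*n^2 + 192*n + 256)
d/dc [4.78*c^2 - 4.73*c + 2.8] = 9.56*c - 4.73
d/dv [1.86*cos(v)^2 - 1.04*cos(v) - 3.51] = (1.04 - 3.72*cos(v))*sin(v)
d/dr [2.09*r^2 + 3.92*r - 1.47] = 4.18*r + 3.92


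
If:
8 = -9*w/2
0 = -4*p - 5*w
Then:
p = 20/9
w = -16/9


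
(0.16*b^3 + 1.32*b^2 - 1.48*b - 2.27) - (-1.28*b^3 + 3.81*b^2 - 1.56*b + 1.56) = 1.44*b^3 - 2.49*b^2 + 0.0800000000000001*b - 3.83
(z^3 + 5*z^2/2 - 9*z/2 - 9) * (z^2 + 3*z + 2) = z^5 + 11*z^4/2 + 5*z^3 - 35*z^2/2 - 36*z - 18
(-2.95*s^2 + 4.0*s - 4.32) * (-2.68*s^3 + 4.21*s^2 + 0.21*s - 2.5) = 7.906*s^5 - 23.1395*s^4 + 27.7981*s^3 - 9.9722*s^2 - 10.9072*s + 10.8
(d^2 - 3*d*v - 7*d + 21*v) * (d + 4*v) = d^3 + d^2*v - 7*d^2 - 12*d*v^2 - 7*d*v + 84*v^2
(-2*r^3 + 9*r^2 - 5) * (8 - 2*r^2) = 4*r^5 - 18*r^4 - 16*r^3 + 82*r^2 - 40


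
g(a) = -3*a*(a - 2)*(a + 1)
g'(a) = -3*a*(a - 2) - 3*a*(a + 1) - 3*(a - 2)*(a + 1)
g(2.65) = -18.86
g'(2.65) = -41.30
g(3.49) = -70.05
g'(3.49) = -82.68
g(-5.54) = 568.93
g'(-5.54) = -303.46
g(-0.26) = -1.30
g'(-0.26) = 3.83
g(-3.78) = 182.22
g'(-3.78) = -145.28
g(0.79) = 5.13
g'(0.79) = 5.12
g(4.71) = -218.65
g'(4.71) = -165.40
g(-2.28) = 37.47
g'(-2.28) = -54.47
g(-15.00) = 10710.00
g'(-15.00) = -2109.00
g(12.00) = -4680.00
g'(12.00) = -1218.00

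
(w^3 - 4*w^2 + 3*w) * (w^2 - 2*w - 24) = w^5 - 6*w^4 - 13*w^3 + 90*w^2 - 72*w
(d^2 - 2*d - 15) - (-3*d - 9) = d^2 + d - 6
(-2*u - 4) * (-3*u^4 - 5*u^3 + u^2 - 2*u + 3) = 6*u^5 + 22*u^4 + 18*u^3 + 2*u - 12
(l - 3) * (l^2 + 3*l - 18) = l^3 - 27*l + 54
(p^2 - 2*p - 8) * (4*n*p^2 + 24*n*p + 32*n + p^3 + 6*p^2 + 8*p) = 4*n*p^4 + 16*n*p^3 - 48*n*p^2 - 256*n*p - 256*n + p^5 + 4*p^4 - 12*p^3 - 64*p^2 - 64*p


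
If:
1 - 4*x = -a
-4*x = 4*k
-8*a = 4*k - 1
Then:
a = 2/7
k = -9/28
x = 9/28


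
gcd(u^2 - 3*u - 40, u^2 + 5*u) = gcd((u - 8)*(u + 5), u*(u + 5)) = u + 5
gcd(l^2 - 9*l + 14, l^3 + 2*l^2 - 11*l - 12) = 1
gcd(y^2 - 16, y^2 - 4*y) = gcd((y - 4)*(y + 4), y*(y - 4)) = y - 4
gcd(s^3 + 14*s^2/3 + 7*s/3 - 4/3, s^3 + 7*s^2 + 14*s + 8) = s^2 + 5*s + 4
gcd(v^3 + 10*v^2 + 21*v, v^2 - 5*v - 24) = v + 3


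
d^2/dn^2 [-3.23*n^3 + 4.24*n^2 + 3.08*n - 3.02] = 8.48 - 19.38*n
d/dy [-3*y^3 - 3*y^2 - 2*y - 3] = -9*y^2 - 6*y - 2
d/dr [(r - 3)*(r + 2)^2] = (r + 2)*(3*r - 4)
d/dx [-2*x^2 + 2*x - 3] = 2 - 4*x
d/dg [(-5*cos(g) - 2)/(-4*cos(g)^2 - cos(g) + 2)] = (-20*sin(g)^2 + 16*cos(g) + 32)*sin(g)/(cos(g) + 2*cos(2*g))^2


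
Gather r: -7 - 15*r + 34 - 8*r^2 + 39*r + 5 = -8*r^2 + 24*r + 32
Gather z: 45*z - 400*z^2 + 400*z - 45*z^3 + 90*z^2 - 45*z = -45*z^3 - 310*z^2 + 400*z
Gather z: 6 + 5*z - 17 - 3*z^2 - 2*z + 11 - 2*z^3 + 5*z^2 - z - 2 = -2*z^3 + 2*z^2 + 2*z - 2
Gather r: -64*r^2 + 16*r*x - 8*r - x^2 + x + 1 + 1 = -64*r^2 + r*(16*x - 8) - x^2 + x + 2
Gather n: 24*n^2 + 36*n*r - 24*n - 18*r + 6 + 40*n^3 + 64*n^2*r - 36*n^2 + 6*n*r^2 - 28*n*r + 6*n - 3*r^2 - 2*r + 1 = 40*n^3 + n^2*(64*r - 12) + n*(6*r^2 + 8*r - 18) - 3*r^2 - 20*r + 7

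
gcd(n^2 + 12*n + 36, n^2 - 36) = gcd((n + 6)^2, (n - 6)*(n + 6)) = n + 6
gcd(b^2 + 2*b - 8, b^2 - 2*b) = b - 2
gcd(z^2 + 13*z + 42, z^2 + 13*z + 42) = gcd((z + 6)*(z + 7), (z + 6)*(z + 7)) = z^2 + 13*z + 42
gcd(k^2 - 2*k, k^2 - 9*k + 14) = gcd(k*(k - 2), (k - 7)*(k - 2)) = k - 2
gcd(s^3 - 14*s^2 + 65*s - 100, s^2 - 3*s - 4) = s - 4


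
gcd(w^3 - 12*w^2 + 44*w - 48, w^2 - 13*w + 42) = w - 6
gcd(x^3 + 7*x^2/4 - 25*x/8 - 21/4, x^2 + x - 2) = x + 2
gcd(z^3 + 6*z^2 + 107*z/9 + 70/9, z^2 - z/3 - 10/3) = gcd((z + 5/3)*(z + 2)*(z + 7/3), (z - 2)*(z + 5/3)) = z + 5/3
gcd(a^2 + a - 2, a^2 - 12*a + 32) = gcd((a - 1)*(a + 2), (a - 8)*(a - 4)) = 1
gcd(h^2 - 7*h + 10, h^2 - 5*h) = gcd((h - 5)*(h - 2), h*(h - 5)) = h - 5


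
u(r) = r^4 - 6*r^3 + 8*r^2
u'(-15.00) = -17790.00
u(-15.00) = 72675.00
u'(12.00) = 4512.00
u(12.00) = 11520.00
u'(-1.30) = -60.01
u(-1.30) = 29.56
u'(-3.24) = -376.85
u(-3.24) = 398.25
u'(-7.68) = -2996.50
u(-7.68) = 6668.69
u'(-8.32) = -3682.84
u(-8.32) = 8801.10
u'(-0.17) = -3.26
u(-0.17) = 0.26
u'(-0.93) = -33.67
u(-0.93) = 12.49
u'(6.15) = 348.03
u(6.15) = 337.47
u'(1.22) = -0.01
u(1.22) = 3.23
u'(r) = 4*r^3 - 18*r^2 + 16*r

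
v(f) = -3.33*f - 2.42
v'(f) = -3.33000000000000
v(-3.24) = 8.37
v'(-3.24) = -3.33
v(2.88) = -12.01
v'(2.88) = -3.33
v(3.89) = -15.37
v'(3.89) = -3.33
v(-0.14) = -1.95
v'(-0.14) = -3.33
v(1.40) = -7.08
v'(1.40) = -3.33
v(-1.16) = 1.44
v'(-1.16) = -3.33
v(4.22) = -16.47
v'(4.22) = -3.33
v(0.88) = -5.35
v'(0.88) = -3.33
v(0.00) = -2.42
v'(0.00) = -3.33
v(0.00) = -2.42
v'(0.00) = -3.33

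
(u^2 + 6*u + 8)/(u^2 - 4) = (u + 4)/(u - 2)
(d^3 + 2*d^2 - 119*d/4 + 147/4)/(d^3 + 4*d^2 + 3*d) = (4*d^3 + 8*d^2 - 119*d + 147)/(4*d*(d^2 + 4*d + 3))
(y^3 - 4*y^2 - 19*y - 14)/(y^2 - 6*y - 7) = y + 2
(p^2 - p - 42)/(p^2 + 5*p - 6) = (p - 7)/(p - 1)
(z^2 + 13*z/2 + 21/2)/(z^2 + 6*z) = (2*z^2 + 13*z + 21)/(2*z*(z + 6))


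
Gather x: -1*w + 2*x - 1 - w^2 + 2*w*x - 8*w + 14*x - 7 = -w^2 - 9*w + x*(2*w + 16) - 8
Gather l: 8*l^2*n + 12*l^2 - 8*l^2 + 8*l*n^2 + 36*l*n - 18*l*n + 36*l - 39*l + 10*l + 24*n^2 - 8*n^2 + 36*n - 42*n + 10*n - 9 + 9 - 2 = l^2*(8*n + 4) + l*(8*n^2 + 18*n + 7) + 16*n^2 + 4*n - 2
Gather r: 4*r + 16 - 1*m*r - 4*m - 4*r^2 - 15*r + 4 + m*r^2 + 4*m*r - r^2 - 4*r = -4*m + r^2*(m - 5) + r*(3*m - 15) + 20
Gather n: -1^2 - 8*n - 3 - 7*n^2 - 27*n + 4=-7*n^2 - 35*n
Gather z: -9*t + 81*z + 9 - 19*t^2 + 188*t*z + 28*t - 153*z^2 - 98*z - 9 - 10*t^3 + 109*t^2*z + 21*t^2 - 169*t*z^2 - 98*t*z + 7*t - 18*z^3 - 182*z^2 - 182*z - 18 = -10*t^3 + 2*t^2 + 26*t - 18*z^3 + z^2*(-169*t - 335) + z*(109*t^2 + 90*t - 199) - 18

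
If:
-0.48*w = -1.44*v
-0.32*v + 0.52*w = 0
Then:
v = 0.00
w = 0.00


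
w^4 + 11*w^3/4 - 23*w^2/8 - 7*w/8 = w*(w - 1)*(w + 1/4)*(w + 7/2)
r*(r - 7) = r^2 - 7*r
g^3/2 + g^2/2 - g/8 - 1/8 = (g/2 + 1/2)*(g - 1/2)*(g + 1/2)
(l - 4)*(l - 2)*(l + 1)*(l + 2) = l^4 - 3*l^3 - 8*l^2 + 12*l + 16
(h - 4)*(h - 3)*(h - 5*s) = h^3 - 5*h^2*s - 7*h^2 + 35*h*s + 12*h - 60*s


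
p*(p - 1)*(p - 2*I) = p^3 - p^2 - 2*I*p^2 + 2*I*p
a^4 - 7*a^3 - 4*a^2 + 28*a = a*(a - 7)*(a - 2)*(a + 2)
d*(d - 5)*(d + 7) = d^3 + 2*d^2 - 35*d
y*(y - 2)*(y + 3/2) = y^3 - y^2/2 - 3*y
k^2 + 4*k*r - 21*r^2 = (k - 3*r)*(k + 7*r)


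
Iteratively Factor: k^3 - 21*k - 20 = (k + 4)*(k^2 - 4*k - 5) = (k - 5)*(k + 4)*(k + 1)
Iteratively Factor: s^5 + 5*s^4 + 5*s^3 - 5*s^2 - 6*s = (s + 1)*(s^4 + 4*s^3 + s^2 - 6*s) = (s + 1)*(s + 2)*(s^3 + 2*s^2 - 3*s) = (s + 1)*(s + 2)*(s + 3)*(s^2 - s) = (s - 1)*(s + 1)*(s + 2)*(s + 3)*(s)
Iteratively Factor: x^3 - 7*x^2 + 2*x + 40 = (x - 4)*(x^2 - 3*x - 10) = (x - 5)*(x - 4)*(x + 2)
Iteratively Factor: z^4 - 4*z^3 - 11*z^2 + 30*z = (z)*(z^3 - 4*z^2 - 11*z + 30) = z*(z - 2)*(z^2 - 2*z - 15) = z*(z - 5)*(z - 2)*(z + 3)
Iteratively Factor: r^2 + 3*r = (r)*(r + 3)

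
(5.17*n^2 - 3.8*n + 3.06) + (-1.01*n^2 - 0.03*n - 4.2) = 4.16*n^2 - 3.83*n - 1.14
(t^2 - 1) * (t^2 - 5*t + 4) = t^4 - 5*t^3 + 3*t^2 + 5*t - 4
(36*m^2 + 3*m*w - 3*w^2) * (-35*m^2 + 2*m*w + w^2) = -1260*m^4 - 33*m^3*w + 147*m^2*w^2 - 3*m*w^3 - 3*w^4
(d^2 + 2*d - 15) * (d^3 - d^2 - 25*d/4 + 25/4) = d^5 + d^4 - 93*d^3/4 + 35*d^2/4 + 425*d/4 - 375/4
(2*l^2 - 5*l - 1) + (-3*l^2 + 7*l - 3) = -l^2 + 2*l - 4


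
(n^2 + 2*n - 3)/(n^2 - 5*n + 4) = (n + 3)/(n - 4)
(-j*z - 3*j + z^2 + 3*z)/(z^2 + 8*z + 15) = (-j + z)/(z + 5)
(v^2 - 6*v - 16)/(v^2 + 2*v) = (v - 8)/v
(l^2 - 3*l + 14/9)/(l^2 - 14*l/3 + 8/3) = (l - 7/3)/(l - 4)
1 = 1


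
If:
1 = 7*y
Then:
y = 1/7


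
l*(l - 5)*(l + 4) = l^3 - l^2 - 20*l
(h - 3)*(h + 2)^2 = h^3 + h^2 - 8*h - 12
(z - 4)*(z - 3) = z^2 - 7*z + 12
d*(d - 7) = d^2 - 7*d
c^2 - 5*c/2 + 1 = (c - 2)*(c - 1/2)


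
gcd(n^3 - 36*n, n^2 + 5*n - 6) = n + 6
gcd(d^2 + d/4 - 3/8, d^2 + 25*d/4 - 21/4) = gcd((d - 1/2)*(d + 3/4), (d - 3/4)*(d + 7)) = 1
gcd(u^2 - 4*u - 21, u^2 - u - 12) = u + 3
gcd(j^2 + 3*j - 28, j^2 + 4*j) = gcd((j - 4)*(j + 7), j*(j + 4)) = 1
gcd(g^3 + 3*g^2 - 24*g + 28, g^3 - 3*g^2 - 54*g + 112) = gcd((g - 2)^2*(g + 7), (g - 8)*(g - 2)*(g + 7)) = g^2 + 5*g - 14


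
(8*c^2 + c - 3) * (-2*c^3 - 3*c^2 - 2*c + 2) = -16*c^5 - 26*c^4 - 13*c^3 + 23*c^2 + 8*c - 6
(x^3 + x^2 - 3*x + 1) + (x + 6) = x^3 + x^2 - 2*x + 7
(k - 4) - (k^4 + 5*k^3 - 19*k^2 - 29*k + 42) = -k^4 - 5*k^3 + 19*k^2 + 30*k - 46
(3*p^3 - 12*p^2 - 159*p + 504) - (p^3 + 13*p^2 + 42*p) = 2*p^3 - 25*p^2 - 201*p + 504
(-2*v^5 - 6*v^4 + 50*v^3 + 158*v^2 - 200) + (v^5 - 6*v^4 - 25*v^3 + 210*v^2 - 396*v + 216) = -v^5 - 12*v^4 + 25*v^3 + 368*v^2 - 396*v + 16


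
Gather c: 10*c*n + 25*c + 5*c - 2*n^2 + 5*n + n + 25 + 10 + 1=c*(10*n + 30) - 2*n^2 + 6*n + 36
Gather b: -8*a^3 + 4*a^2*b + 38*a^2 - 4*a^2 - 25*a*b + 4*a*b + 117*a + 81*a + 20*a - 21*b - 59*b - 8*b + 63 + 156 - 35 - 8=-8*a^3 + 34*a^2 + 218*a + b*(4*a^2 - 21*a - 88) + 176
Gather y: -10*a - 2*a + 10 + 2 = 12 - 12*a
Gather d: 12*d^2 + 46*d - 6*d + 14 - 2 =12*d^2 + 40*d + 12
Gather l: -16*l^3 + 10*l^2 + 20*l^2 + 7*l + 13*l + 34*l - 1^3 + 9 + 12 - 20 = -16*l^3 + 30*l^2 + 54*l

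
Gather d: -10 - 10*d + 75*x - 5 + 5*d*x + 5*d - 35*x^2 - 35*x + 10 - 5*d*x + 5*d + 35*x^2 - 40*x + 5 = 0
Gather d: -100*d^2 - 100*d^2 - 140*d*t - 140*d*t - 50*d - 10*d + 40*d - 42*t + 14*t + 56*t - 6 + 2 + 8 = -200*d^2 + d*(-280*t - 20) + 28*t + 4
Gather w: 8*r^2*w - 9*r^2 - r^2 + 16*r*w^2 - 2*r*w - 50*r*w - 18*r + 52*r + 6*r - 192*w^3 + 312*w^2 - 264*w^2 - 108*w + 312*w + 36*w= -10*r^2 + 40*r - 192*w^3 + w^2*(16*r + 48) + w*(8*r^2 - 52*r + 240)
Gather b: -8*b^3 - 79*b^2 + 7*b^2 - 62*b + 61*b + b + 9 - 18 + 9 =-8*b^3 - 72*b^2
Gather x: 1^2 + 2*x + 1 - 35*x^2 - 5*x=-35*x^2 - 3*x + 2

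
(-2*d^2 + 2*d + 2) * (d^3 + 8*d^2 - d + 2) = -2*d^5 - 14*d^4 + 20*d^3 + 10*d^2 + 2*d + 4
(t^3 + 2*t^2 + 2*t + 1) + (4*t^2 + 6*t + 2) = t^3 + 6*t^2 + 8*t + 3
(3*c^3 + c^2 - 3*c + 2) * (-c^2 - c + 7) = -3*c^5 - 4*c^4 + 23*c^3 + 8*c^2 - 23*c + 14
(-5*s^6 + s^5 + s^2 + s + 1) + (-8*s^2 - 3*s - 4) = -5*s^6 + s^5 - 7*s^2 - 2*s - 3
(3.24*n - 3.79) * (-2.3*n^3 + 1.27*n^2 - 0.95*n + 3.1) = -7.452*n^4 + 12.8318*n^3 - 7.8913*n^2 + 13.6445*n - 11.749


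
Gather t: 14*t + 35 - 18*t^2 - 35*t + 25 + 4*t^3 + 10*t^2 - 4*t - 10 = 4*t^3 - 8*t^2 - 25*t + 50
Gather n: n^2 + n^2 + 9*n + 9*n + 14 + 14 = 2*n^2 + 18*n + 28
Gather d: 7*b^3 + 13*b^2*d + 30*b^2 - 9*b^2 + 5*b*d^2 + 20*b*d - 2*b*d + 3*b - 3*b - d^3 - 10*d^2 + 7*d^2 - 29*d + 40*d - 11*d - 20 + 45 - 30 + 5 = 7*b^3 + 21*b^2 - d^3 + d^2*(5*b - 3) + d*(13*b^2 + 18*b)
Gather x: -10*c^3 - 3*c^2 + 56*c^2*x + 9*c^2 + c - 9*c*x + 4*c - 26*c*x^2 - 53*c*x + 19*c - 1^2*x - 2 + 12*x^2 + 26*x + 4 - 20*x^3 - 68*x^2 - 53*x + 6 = -10*c^3 + 6*c^2 + 24*c - 20*x^3 + x^2*(-26*c - 56) + x*(56*c^2 - 62*c - 28) + 8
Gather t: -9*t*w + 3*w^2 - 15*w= -9*t*w + 3*w^2 - 15*w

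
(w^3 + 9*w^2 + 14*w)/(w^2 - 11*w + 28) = w*(w^2 + 9*w + 14)/(w^2 - 11*w + 28)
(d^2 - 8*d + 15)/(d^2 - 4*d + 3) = (d - 5)/(d - 1)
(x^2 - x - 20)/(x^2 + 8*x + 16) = (x - 5)/(x + 4)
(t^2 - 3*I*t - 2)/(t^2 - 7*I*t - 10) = (t - I)/(t - 5*I)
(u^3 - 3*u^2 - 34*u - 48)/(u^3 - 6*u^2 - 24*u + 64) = (u^2 + 5*u + 6)/(u^2 + 2*u - 8)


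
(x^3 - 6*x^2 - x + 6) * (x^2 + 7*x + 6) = x^5 + x^4 - 37*x^3 - 37*x^2 + 36*x + 36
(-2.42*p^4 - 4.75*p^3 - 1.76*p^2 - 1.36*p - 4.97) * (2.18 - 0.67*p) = 1.6214*p^5 - 2.0931*p^4 - 9.1758*p^3 - 2.9256*p^2 + 0.3651*p - 10.8346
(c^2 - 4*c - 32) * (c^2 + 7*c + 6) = c^4 + 3*c^3 - 54*c^2 - 248*c - 192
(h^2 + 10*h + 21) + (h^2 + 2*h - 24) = 2*h^2 + 12*h - 3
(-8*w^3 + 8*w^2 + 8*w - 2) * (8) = -64*w^3 + 64*w^2 + 64*w - 16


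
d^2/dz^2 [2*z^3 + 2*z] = 12*z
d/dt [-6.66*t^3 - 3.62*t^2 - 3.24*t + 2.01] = -19.98*t^2 - 7.24*t - 3.24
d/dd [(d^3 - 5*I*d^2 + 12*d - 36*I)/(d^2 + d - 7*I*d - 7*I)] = (-(2*d + 1 - 7*I)*(d^3 - 5*I*d^2 + 12*d - 36*I) + (3*d^2 - 10*I*d + 12)*(d^2 + d - 7*I*d - 7*I))/(d^2 + d - 7*I*d - 7*I)^2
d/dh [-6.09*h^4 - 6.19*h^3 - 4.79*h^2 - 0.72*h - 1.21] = -24.36*h^3 - 18.57*h^2 - 9.58*h - 0.72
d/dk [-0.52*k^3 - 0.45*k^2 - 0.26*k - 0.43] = -1.56*k^2 - 0.9*k - 0.26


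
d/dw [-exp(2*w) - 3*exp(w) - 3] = (-2*exp(w) - 3)*exp(w)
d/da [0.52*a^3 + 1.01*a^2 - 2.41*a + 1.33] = 1.56*a^2 + 2.02*a - 2.41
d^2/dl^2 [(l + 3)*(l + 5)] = 2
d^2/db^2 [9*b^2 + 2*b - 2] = 18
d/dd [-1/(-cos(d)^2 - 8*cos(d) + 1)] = 2*(cos(d) + 4)*sin(d)/(-sin(d)^2 + 8*cos(d))^2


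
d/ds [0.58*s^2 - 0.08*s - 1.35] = 1.16*s - 0.08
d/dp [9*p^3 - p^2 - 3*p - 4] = 27*p^2 - 2*p - 3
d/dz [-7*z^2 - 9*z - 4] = -14*z - 9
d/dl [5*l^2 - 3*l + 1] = 10*l - 3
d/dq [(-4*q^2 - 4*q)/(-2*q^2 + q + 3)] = -12/(4*q^2 - 12*q + 9)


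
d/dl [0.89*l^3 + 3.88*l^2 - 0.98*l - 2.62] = 2.67*l^2 + 7.76*l - 0.98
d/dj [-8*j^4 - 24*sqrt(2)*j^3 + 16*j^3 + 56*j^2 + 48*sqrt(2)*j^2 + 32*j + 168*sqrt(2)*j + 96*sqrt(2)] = -32*j^3 - 72*sqrt(2)*j^2 + 48*j^2 + 112*j + 96*sqrt(2)*j + 32 + 168*sqrt(2)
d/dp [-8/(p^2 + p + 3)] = 8*(2*p + 1)/(p^2 + p + 3)^2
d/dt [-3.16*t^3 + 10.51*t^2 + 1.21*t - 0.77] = -9.48*t^2 + 21.02*t + 1.21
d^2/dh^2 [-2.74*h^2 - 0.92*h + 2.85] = -5.48000000000000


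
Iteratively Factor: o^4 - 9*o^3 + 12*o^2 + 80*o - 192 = (o - 4)*(o^3 - 5*o^2 - 8*o + 48) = (o - 4)*(o + 3)*(o^2 - 8*o + 16) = (o - 4)^2*(o + 3)*(o - 4)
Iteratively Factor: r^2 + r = (r)*(r + 1)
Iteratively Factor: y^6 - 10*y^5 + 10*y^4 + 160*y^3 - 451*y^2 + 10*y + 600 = (y - 2)*(y^5 - 8*y^4 - 6*y^3 + 148*y^2 - 155*y - 300) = (y - 5)*(y - 2)*(y^4 - 3*y^3 - 21*y^2 + 43*y + 60) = (y - 5)*(y - 2)*(y + 1)*(y^3 - 4*y^2 - 17*y + 60) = (y - 5)*(y - 2)*(y + 1)*(y + 4)*(y^2 - 8*y + 15) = (y - 5)^2*(y - 2)*(y + 1)*(y + 4)*(y - 3)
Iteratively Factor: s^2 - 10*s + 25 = (s - 5)*(s - 5)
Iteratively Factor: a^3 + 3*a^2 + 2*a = (a + 1)*(a^2 + 2*a) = a*(a + 1)*(a + 2)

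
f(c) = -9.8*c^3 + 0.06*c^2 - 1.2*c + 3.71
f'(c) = -29.4*c^2 + 0.12*c - 1.2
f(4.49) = -887.55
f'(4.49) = -593.37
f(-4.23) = 751.59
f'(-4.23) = -527.76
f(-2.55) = 169.66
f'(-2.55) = -192.68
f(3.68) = -488.29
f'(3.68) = -398.90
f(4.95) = -1189.38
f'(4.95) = -720.98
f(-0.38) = 4.71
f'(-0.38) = -5.49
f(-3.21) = 332.33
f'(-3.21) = -304.53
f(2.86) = -228.49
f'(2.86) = -241.34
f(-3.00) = 272.45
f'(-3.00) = -266.16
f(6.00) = -2118.13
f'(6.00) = -1058.88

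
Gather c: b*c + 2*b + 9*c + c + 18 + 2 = 2*b + c*(b + 10) + 20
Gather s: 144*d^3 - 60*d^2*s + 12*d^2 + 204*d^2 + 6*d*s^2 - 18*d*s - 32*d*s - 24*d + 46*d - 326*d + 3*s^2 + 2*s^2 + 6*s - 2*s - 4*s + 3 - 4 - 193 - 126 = 144*d^3 + 216*d^2 - 304*d + s^2*(6*d + 5) + s*(-60*d^2 - 50*d) - 320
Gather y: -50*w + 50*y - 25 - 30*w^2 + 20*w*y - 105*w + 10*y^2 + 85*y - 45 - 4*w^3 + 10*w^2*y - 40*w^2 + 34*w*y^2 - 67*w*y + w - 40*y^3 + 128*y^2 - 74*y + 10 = -4*w^3 - 70*w^2 - 154*w - 40*y^3 + y^2*(34*w + 138) + y*(10*w^2 - 47*w + 61) - 60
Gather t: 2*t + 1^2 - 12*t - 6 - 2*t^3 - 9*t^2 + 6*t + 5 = -2*t^3 - 9*t^2 - 4*t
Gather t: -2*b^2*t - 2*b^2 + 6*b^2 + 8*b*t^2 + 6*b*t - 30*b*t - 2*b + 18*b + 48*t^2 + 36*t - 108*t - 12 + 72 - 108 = 4*b^2 + 16*b + t^2*(8*b + 48) + t*(-2*b^2 - 24*b - 72) - 48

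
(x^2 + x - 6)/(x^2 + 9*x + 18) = (x - 2)/(x + 6)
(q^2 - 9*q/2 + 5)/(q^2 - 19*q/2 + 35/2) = (q - 2)/(q - 7)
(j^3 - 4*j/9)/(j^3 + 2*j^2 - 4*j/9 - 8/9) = j/(j + 2)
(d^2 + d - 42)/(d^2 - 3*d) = (d^2 + d - 42)/(d*(d - 3))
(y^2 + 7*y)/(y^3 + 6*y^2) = (y + 7)/(y*(y + 6))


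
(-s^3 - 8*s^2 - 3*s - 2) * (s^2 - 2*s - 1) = -s^5 - 6*s^4 + 14*s^3 + 12*s^2 + 7*s + 2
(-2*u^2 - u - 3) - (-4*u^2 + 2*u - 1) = 2*u^2 - 3*u - 2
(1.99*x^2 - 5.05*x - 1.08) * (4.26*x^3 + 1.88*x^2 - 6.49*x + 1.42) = 8.4774*x^5 - 17.7718*x^4 - 27.0099*x^3 + 33.5699*x^2 - 0.161799999999999*x - 1.5336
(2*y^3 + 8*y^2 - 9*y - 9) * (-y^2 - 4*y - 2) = -2*y^5 - 16*y^4 - 27*y^3 + 29*y^2 + 54*y + 18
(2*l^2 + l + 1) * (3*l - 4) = 6*l^3 - 5*l^2 - l - 4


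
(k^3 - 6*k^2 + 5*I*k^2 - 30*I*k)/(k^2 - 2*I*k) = (k^2 + k*(-6 + 5*I) - 30*I)/(k - 2*I)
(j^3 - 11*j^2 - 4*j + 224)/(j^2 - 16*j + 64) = (j^2 - 3*j - 28)/(j - 8)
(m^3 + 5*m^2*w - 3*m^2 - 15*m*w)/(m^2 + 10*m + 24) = m*(m^2 + 5*m*w - 3*m - 15*w)/(m^2 + 10*m + 24)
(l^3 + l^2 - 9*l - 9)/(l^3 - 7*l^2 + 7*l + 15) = (l + 3)/(l - 5)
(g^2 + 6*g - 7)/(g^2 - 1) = (g + 7)/(g + 1)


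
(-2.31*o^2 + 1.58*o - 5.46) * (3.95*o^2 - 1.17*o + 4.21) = -9.1245*o^4 + 8.9437*o^3 - 33.1407*o^2 + 13.04*o - 22.9866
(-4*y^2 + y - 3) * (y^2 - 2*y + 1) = -4*y^4 + 9*y^3 - 9*y^2 + 7*y - 3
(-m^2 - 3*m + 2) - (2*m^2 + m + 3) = -3*m^2 - 4*m - 1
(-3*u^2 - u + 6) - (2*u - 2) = -3*u^2 - 3*u + 8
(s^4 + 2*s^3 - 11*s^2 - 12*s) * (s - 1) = s^5 + s^4 - 13*s^3 - s^2 + 12*s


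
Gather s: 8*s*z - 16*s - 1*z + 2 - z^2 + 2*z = s*(8*z - 16) - z^2 + z + 2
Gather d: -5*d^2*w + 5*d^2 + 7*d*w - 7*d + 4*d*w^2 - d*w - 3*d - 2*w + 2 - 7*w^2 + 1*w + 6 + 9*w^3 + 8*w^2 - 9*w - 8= d^2*(5 - 5*w) + d*(4*w^2 + 6*w - 10) + 9*w^3 + w^2 - 10*w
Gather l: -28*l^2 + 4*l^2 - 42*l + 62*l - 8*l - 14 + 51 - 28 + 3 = -24*l^2 + 12*l + 12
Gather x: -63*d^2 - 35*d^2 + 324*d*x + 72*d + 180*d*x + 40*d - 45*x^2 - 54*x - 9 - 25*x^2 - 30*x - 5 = -98*d^2 + 112*d - 70*x^2 + x*(504*d - 84) - 14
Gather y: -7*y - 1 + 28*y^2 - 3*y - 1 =28*y^2 - 10*y - 2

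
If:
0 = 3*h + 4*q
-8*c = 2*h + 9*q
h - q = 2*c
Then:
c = 0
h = 0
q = 0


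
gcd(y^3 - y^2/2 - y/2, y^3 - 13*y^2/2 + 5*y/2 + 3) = y^2 - y/2 - 1/2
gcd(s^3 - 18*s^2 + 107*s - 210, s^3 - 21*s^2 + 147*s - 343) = s - 7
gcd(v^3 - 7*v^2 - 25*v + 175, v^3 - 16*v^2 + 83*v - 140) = v^2 - 12*v + 35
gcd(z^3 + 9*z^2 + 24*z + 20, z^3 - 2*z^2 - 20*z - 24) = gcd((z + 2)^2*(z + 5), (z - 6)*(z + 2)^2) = z^2 + 4*z + 4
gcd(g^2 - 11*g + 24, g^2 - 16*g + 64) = g - 8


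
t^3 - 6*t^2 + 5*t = t*(t - 5)*(t - 1)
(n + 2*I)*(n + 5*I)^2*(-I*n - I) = -I*n^4 + 12*n^3 - I*n^3 + 12*n^2 + 45*I*n^2 - 50*n + 45*I*n - 50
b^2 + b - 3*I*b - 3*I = (b + 1)*(b - 3*I)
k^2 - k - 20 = (k - 5)*(k + 4)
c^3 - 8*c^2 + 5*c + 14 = (c - 7)*(c - 2)*(c + 1)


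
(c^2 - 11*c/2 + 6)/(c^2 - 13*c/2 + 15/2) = (c - 4)/(c - 5)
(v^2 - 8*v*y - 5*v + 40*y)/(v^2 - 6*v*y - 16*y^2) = (v - 5)/(v + 2*y)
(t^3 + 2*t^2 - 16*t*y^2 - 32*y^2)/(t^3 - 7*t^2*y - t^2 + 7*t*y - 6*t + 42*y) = (-t^2 + 16*y^2)/(-t^2 + 7*t*y + 3*t - 21*y)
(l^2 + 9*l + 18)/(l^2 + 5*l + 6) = (l + 6)/(l + 2)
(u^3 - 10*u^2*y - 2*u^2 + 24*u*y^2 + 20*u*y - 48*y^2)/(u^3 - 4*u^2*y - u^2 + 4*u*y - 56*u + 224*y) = (u^2 - 6*u*y - 2*u + 12*y)/(u^2 - u - 56)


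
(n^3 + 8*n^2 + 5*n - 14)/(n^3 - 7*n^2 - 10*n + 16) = (n + 7)/(n - 8)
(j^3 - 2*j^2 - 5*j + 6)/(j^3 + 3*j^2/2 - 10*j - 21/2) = 2*(j^2 + j - 2)/(2*j^2 + 9*j + 7)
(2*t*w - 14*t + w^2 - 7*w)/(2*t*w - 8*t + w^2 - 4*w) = (w - 7)/(w - 4)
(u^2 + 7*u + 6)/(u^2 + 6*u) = (u + 1)/u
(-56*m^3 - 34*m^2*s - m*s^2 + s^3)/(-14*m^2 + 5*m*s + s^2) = (-56*m^3 - 34*m^2*s - m*s^2 + s^3)/(-14*m^2 + 5*m*s + s^2)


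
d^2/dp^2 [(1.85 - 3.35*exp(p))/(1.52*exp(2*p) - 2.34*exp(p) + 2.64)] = (-7.73984*exp(4*p) + 5.18168000000001*exp(3*p) + 60.91704*exp(2*p) - 40.25982*exp(p) - 11.9196)*exp(p)/(3.511808*exp(6*p) - 16.219008*exp(5*p) + 43.267104*exp(4*p) - 69.152616*exp(3*p) + 75.148128*exp(2*p) - 48.926592*exp(p) + 18.399744)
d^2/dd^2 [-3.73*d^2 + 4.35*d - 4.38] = -7.46000000000000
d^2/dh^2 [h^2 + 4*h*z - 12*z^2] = 2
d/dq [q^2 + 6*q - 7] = 2*q + 6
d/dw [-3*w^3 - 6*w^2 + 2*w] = -9*w^2 - 12*w + 2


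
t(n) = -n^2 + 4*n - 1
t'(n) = 4 - 2*n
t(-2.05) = -13.40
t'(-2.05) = 8.10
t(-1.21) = -7.30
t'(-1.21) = 6.42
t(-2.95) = -21.50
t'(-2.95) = 9.90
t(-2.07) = -13.56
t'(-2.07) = 8.14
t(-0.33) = -2.43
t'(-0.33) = 4.66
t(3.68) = 0.18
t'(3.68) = -3.36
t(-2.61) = -18.25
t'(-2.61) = 9.22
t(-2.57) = -17.88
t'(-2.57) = 9.14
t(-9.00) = -118.00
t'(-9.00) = 22.00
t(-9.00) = -118.00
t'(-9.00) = 22.00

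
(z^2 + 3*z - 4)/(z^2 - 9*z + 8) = (z + 4)/(z - 8)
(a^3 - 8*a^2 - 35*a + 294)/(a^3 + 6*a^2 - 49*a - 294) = (a - 7)/(a + 7)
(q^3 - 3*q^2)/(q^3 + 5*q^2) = (q - 3)/(q + 5)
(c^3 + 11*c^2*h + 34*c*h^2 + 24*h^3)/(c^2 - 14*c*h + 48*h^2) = (c^3 + 11*c^2*h + 34*c*h^2 + 24*h^3)/(c^2 - 14*c*h + 48*h^2)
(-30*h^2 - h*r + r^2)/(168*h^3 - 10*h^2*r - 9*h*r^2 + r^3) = (5*h + r)/(-28*h^2 - 3*h*r + r^2)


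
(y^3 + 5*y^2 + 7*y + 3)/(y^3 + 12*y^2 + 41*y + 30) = (y^2 + 4*y + 3)/(y^2 + 11*y + 30)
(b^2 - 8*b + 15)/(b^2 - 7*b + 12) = (b - 5)/(b - 4)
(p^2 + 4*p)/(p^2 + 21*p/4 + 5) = 4*p/(4*p + 5)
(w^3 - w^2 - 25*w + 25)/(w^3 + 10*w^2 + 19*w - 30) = (w - 5)/(w + 6)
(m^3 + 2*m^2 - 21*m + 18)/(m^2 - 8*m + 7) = (m^2 + 3*m - 18)/(m - 7)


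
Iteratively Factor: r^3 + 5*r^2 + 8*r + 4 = (r + 2)*(r^2 + 3*r + 2) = (r + 2)^2*(r + 1)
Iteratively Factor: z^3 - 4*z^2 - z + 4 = (z + 1)*(z^2 - 5*z + 4) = (z - 1)*(z + 1)*(z - 4)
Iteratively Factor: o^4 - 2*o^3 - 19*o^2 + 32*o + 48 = (o + 1)*(o^3 - 3*o^2 - 16*o + 48) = (o + 1)*(o + 4)*(o^2 - 7*o + 12) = (o - 3)*(o + 1)*(o + 4)*(o - 4)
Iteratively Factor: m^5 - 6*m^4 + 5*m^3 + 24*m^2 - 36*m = (m + 2)*(m^4 - 8*m^3 + 21*m^2 - 18*m) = (m - 3)*(m + 2)*(m^3 - 5*m^2 + 6*m) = m*(m - 3)*(m + 2)*(m^2 - 5*m + 6) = m*(m - 3)*(m - 2)*(m + 2)*(m - 3)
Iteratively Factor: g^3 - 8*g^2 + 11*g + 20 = (g + 1)*(g^2 - 9*g + 20) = (g - 5)*(g + 1)*(g - 4)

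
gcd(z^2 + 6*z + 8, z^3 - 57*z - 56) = 1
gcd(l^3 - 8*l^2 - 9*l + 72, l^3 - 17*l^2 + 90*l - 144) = l^2 - 11*l + 24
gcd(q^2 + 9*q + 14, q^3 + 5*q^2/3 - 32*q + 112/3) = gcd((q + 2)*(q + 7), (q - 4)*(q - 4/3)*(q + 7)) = q + 7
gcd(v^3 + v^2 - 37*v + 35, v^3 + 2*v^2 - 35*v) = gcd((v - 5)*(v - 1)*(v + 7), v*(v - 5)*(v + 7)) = v^2 + 2*v - 35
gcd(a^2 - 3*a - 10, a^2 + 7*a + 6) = 1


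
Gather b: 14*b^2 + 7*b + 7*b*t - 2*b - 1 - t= 14*b^2 + b*(7*t + 5) - t - 1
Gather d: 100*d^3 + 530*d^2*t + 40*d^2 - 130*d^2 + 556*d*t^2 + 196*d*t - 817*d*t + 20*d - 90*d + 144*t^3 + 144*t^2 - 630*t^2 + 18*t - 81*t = 100*d^3 + d^2*(530*t - 90) + d*(556*t^2 - 621*t - 70) + 144*t^3 - 486*t^2 - 63*t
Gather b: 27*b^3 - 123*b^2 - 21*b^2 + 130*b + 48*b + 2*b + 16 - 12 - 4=27*b^3 - 144*b^2 + 180*b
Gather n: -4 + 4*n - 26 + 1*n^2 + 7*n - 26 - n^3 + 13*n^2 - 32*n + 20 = -n^3 + 14*n^2 - 21*n - 36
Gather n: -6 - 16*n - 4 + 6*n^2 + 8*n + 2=6*n^2 - 8*n - 8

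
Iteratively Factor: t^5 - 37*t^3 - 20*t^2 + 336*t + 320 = (t - 4)*(t^4 + 4*t^3 - 21*t^2 - 104*t - 80) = (t - 4)*(t + 4)*(t^3 - 21*t - 20) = (t - 5)*(t - 4)*(t + 4)*(t^2 + 5*t + 4) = (t - 5)*(t - 4)*(t + 4)^2*(t + 1)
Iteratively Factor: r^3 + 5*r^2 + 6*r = (r + 2)*(r^2 + 3*r) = r*(r + 2)*(r + 3)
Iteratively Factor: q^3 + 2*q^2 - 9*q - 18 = (q + 3)*(q^2 - q - 6) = (q + 2)*(q + 3)*(q - 3)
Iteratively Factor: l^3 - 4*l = (l + 2)*(l^2 - 2*l) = (l - 2)*(l + 2)*(l)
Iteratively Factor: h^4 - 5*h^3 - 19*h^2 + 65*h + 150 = (h + 3)*(h^3 - 8*h^2 + 5*h + 50) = (h - 5)*(h + 3)*(h^2 - 3*h - 10) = (h - 5)*(h + 2)*(h + 3)*(h - 5)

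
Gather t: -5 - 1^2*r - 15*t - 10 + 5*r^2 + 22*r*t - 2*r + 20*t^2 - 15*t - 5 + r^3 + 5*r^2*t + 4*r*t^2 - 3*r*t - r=r^3 + 5*r^2 - 4*r + t^2*(4*r + 20) + t*(5*r^2 + 19*r - 30) - 20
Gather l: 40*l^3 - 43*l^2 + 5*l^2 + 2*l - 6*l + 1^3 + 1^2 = 40*l^3 - 38*l^2 - 4*l + 2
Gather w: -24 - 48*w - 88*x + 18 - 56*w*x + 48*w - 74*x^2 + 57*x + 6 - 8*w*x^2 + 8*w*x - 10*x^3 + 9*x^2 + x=w*(-8*x^2 - 48*x) - 10*x^3 - 65*x^2 - 30*x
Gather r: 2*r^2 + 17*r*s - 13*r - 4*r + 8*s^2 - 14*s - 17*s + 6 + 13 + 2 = 2*r^2 + r*(17*s - 17) + 8*s^2 - 31*s + 21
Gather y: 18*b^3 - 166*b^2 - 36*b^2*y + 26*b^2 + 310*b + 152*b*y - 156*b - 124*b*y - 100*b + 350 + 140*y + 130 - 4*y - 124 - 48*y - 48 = 18*b^3 - 140*b^2 + 54*b + y*(-36*b^2 + 28*b + 88) + 308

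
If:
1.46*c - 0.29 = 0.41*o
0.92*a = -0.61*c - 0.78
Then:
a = -0.18619714115545*o - 0.979526503871352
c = 0.280821917808219*o + 0.198630136986301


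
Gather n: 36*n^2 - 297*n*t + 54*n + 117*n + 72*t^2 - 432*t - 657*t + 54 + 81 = 36*n^2 + n*(171 - 297*t) + 72*t^2 - 1089*t + 135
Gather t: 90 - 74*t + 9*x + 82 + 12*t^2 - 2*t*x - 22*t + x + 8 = 12*t^2 + t*(-2*x - 96) + 10*x + 180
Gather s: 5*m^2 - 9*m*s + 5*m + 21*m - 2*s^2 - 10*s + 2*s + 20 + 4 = 5*m^2 + 26*m - 2*s^2 + s*(-9*m - 8) + 24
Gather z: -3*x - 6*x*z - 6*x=-6*x*z - 9*x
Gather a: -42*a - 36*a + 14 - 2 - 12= -78*a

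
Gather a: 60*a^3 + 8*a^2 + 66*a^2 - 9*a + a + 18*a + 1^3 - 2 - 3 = 60*a^3 + 74*a^2 + 10*a - 4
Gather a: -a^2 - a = -a^2 - a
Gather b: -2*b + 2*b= 0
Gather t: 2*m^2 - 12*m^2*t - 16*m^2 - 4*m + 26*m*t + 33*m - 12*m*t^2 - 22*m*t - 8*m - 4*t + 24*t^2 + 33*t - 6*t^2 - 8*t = -14*m^2 + 21*m + t^2*(18 - 12*m) + t*(-12*m^2 + 4*m + 21)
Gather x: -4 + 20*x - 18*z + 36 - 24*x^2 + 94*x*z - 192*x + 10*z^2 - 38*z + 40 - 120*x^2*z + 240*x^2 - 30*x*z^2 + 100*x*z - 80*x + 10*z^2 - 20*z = x^2*(216 - 120*z) + x*(-30*z^2 + 194*z - 252) + 20*z^2 - 76*z + 72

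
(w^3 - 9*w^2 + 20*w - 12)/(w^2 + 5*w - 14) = (w^2 - 7*w + 6)/(w + 7)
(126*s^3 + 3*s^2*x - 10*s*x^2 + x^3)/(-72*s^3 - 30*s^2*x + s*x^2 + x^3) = (-7*s + x)/(4*s + x)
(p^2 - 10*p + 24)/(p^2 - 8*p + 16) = (p - 6)/(p - 4)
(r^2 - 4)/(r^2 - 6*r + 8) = (r + 2)/(r - 4)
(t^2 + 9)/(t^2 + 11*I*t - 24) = (t - 3*I)/(t + 8*I)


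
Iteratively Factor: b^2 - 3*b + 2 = (b - 2)*(b - 1)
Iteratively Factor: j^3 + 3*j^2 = (j + 3)*(j^2) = j*(j + 3)*(j)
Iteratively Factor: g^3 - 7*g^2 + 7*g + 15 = (g + 1)*(g^2 - 8*g + 15) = (g - 5)*(g + 1)*(g - 3)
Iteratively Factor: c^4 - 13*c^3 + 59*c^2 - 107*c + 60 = (c - 3)*(c^3 - 10*c^2 + 29*c - 20) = (c - 5)*(c - 3)*(c^2 - 5*c + 4) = (c - 5)*(c - 3)*(c - 1)*(c - 4)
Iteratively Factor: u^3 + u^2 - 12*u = (u + 4)*(u^2 - 3*u) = (u - 3)*(u + 4)*(u)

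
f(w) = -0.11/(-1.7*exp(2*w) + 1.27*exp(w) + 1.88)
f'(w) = -0.11*(3.4*exp(2*w) - 1.27*exp(w))/(-1.7*exp(2*w) + 1.27*exp(w) + 1.88)^2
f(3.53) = 0.00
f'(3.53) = -0.00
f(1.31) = 0.01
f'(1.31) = -0.02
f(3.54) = 0.00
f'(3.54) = -0.00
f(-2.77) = -0.06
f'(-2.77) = 0.00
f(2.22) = 0.00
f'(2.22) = -0.00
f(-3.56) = -0.06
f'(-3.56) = 0.00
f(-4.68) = -0.06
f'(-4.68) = 0.00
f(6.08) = 0.00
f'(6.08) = -0.00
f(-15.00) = -0.06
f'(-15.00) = 0.00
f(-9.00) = -0.06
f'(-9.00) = 0.00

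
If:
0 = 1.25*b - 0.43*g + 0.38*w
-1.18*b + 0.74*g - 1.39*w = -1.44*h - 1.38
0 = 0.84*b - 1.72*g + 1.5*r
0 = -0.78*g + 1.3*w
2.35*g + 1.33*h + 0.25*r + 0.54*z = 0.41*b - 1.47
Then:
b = -0.031046764521121*z - 0.0112352874694489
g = -0.192121067581195*z - 0.0695252937465897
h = -0.0379823350608022*z - 0.972078483907034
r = -0.202912636027942*z - 0.0734305758465315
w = -0.115272640548717*z - 0.0417151762479538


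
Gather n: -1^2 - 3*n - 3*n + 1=-6*n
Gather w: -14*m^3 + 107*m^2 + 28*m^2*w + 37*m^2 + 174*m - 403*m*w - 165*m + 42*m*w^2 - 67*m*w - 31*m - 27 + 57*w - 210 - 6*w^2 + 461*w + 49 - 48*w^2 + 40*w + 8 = -14*m^3 + 144*m^2 - 22*m + w^2*(42*m - 54) + w*(28*m^2 - 470*m + 558) - 180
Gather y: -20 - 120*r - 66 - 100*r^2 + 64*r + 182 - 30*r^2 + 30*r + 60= -130*r^2 - 26*r + 156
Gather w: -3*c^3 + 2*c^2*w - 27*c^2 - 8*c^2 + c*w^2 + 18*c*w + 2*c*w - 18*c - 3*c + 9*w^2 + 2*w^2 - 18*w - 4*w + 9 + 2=-3*c^3 - 35*c^2 - 21*c + w^2*(c + 11) + w*(2*c^2 + 20*c - 22) + 11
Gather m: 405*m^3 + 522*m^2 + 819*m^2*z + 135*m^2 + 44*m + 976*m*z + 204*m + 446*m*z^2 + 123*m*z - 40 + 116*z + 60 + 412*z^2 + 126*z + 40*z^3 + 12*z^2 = 405*m^3 + m^2*(819*z + 657) + m*(446*z^2 + 1099*z + 248) + 40*z^3 + 424*z^2 + 242*z + 20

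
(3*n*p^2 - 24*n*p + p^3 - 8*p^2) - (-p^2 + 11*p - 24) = 3*n*p^2 - 24*n*p + p^3 - 7*p^2 - 11*p + 24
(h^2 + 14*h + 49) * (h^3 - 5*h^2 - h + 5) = h^5 + 9*h^4 - 22*h^3 - 254*h^2 + 21*h + 245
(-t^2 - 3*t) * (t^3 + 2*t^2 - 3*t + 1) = -t^5 - 5*t^4 - 3*t^3 + 8*t^2 - 3*t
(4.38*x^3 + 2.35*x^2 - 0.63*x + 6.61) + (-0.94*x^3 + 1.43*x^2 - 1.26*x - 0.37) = 3.44*x^3 + 3.78*x^2 - 1.89*x + 6.24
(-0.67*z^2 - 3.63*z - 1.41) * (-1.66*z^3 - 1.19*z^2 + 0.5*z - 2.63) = 1.1122*z^5 + 6.8231*z^4 + 6.3253*z^3 + 1.625*z^2 + 8.8419*z + 3.7083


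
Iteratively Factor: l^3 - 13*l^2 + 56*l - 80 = (l - 5)*(l^2 - 8*l + 16) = (l - 5)*(l - 4)*(l - 4)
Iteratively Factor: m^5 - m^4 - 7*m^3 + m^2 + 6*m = (m + 2)*(m^4 - 3*m^3 - m^2 + 3*m) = (m + 1)*(m + 2)*(m^3 - 4*m^2 + 3*m) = (m - 3)*(m + 1)*(m + 2)*(m^2 - m) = (m - 3)*(m - 1)*(m + 1)*(m + 2)*(m)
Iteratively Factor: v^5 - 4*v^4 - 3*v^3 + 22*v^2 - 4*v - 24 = (v - 2)*(v^4 - 2*v^3 - 7*v^2 + 8*v + 12) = (v - 2)*(v + 2)*(v^3 - 4*v^2 + v + 6) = (v - 2)*(v + 1)*(v + 2)*(v^2 - 5*v + 6) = (v - 2)^2*(v + 1)*(v + 2)*(v - 3)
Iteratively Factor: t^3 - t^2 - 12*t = (t - 4)*(t^2 + 3*t) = t*(t - 4)*(t + 3)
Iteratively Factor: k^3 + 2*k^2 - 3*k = (k - 1)*(k^2 + 3*k) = (k - 1)*(k + 3)*(k)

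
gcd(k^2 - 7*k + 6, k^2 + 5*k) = 1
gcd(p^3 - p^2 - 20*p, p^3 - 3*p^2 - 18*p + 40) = p^2 - p - 20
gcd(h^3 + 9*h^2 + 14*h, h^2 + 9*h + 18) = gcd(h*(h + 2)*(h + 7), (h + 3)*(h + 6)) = 1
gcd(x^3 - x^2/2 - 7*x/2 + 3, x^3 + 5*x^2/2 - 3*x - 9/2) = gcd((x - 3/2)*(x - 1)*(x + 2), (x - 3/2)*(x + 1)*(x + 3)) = x - 3/2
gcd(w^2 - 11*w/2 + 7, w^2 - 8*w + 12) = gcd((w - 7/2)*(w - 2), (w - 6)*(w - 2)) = w - 2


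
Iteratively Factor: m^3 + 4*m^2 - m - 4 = (m + 1)*(m^2 + 3*m - 4) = (m - 1)*(m + 1)*(m + 4)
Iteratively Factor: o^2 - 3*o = (o - 3)*(o)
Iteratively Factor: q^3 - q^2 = (q)*(q^2 - q) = q*(q - 1)*(q)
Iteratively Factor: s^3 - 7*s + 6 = (s - 2)*(s^2 + 2*s - 3) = (s - 2)*(s + 3)*(s - 1)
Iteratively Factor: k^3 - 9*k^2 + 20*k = (k - 5)*(k^2 - 4*k) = (k - 5)*(k - 4)*(k)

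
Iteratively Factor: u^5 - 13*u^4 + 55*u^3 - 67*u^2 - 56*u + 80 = (u + 1)*(u^4 - 14*u^3 + 69*u^2 - 136*u + 80) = (u - 4)*(u + 1)*(u^3 - 10*u^2 + 29*u - 20) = (u - 4)^2*(u + 1)*(u^2 - 6*u + 5) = (u - 4)^2*(u - 1)*(u + 1)*(u - 5)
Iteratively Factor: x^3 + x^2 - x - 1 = (x + 1)*(x^2 - 1) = (x + 1)^2*(x - 1)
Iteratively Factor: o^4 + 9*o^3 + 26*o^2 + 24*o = (o)*(o^3 + 9*o^2 + 26*o + 24) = o*(o + 4)*(o^2 + 5*o + 6) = o*(o + 3)*(o + 4)*(o + 2)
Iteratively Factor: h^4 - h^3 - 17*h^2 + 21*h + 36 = (h + 4)*(h^3 - 5*h^2 + 3*h + 9) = (h - 3)*(h + 4)*(h^2 - 2*h - 3) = (h - 3)*(h + 1)*(h + 4)*(h - 3)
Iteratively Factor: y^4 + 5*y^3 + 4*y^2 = (y + 4)*(y^3 + y^2) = y*(y + 4)*(y^2 + y) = y*(y + 1)*(y + 4)*(y)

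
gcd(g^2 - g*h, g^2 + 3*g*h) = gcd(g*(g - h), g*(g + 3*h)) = g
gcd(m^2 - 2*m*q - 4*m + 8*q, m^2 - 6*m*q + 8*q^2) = -m + 2*q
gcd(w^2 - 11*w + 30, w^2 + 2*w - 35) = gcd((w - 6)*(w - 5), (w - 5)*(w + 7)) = w - 5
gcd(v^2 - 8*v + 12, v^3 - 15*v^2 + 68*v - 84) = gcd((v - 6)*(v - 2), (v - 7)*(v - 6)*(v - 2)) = v^2 - 8*v + 12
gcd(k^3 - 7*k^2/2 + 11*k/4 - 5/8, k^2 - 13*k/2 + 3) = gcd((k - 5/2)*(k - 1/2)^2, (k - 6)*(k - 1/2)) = k - 1/2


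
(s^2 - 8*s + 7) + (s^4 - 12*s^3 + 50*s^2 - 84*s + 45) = s^4 - 12*s^3 + 51*s^2 - 92*s + 52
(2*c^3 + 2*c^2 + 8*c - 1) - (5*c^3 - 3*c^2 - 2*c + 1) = -3*c^3 + 5*c^2 + 10*c - 2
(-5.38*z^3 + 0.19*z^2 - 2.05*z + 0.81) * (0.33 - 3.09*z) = 16.6242*z^4 - 2.3625*z^3 + 6.3972*z^2 - 3.1794*z + 0.2673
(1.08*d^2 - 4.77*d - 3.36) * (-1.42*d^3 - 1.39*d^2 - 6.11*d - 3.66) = -1.5336*d^5 + 5.2722*d^4 + 4.8027*d^3 + 29.8623*d^2 + 37.9878*d + 12.2976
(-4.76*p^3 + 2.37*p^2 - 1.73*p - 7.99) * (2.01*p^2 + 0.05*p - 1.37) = -9.5676*p^5 + 4.5257*p^4 + 3.1624*p^3 - 19.3933*p^2 + 1.9706*p + 10.9463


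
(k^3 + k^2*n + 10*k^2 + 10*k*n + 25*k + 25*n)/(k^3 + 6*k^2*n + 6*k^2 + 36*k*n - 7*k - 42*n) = (k^3 + k^2*n + 10*k^2 + 10*k*n + 25*k + 25*n)/(k^3 + 6*k^2*n + 6*k^2 + 36*k*n - 7*k - 42*n)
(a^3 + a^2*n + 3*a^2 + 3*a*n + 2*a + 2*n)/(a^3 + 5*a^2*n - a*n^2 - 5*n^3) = (a^2 + 3*a + 2)/(a^2 + 4*a*n - 5*n^2)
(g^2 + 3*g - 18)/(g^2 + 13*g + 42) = (g - 3)/(g + 7)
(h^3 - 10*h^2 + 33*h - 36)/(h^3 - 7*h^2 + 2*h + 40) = (h^2 - 6*h + 9)/(h^2 - 3*h - 10)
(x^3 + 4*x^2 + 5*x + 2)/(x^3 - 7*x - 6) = (x + 1)/(x - 3)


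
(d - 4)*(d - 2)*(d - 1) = d^3 - 7*d^2 + 14*d - 8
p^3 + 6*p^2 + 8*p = p*(p + 2)*(p + 4)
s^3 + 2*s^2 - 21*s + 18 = (s - 3)*(s - 1)*(s + 6)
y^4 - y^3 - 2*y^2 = y^2*(y - 2)*(y + 1)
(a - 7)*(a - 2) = a^2 - 9*a + 14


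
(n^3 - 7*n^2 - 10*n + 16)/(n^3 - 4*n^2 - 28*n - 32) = (n - 1)/(n + 2)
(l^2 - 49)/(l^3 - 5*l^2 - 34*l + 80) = (l^2 - 49)/(l^3 - 5*l^2 - 34*l + 80)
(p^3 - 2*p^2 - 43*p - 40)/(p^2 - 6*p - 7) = (p^2 - 3*p - 40)/(p - 7)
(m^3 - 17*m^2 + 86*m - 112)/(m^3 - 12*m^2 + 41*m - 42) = (m - 8)/(m - 3)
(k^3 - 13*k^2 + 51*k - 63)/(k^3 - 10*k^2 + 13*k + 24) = (k^2 - 10*k + 21)/(k^2 - 7*k - 8)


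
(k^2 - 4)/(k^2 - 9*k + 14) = (k + 2)/(k - 7)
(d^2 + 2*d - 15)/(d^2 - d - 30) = (d - 3)/(d - 6)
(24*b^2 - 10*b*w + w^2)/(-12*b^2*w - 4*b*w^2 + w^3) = (-4*b + w)/(w*(2*b + w))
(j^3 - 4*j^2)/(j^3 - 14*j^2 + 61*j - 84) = j^2/(j^2 - 10*j + 21)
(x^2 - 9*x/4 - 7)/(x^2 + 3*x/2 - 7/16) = 4*(x - 4)/(4*x - 1)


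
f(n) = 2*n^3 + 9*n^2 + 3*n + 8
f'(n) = 6*n^2 + 18*n + 3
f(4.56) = 398.46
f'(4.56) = 209.84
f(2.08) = 71.18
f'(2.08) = 66.40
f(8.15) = 1712.94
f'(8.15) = 548.24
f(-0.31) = 7.88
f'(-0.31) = -2.00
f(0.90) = 19.45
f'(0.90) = 24.06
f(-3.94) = 13.57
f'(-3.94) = 25.22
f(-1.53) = 17.31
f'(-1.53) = -10.49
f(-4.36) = 0.24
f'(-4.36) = 38.58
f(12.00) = 4796.00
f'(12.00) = 1083.00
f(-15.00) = -4762.00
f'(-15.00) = 1083.00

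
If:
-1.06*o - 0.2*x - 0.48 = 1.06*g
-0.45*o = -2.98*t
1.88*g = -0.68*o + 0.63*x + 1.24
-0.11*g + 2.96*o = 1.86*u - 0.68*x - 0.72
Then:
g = 0.631918238993711*x + 1.28993710691824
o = -0.82059748427673*x - 1.74276729559748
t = -0.123915727491452*x - 0.263169558060023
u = -0.977677182660445*x - 2.46262595523095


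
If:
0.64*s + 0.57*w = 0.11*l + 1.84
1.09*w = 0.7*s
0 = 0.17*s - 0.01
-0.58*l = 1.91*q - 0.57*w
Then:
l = -16.19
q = 4.93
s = 0.06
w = 0.04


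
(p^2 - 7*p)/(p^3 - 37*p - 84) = p/(p^2 + 7*p + 12)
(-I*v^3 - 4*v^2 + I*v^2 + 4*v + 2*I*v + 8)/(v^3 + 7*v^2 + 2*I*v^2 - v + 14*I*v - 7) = (-I*v^3 + v^2*(-4 + I) + 2*v*(2 + I) + 8)/(v^3 + v^2*(7 + 2*I) + v*(-1 + 14*I) - 7)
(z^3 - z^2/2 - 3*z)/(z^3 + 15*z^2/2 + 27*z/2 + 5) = z*(2*z^2 - z - 6)/(2*z^3 + 15*z^2 + 27*z + 10)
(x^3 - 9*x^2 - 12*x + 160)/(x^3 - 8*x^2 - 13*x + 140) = (x - 8)/(x - 7)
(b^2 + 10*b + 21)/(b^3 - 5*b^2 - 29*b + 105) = (b^2 + 10*b + 21)/(b^3 - 5*b^2 - 29*b + 105)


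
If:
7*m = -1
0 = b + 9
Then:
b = -9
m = -1/7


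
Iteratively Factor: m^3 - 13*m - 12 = (m + 3)*(m^2 - 3*m - 4) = (m + 1)*(m + 3)*(m - 4)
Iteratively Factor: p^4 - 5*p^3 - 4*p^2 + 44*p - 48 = (p + 3)*(p^3 - 8*p^2 + 20*p - 16) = (p - 2)*(p + 3)*(p^2 - 6*p + 8) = (p - 2)^2*(p + 3)*(p - 4)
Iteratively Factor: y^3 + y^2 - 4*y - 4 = (y - 2)*(y^2 + 3*y + 2) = (y - 2)*(y + 1)*(y + 2)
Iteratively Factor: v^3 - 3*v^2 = (v)*(v^2 - 3*v) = v*(v - 3)*(v)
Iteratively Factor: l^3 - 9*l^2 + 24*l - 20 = (l - 2)*(l^2 - 7*l + 10) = (l - 5)*(l - 2)*(l - 2)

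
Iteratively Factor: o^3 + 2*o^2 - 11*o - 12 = (o + 4)*(o^2 - 2*o - 3) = (o + 1)*(o + 4)*(o - 3)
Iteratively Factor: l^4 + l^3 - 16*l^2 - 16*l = (l + 4)*(l^3 - 3*l^2 - 4*l) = (l - 4)*(l + 4)*(l^2 + l) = (l - 4)*(l + 1)*(l + 4)*(l)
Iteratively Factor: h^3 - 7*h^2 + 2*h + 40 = (h + 2)*(h^2 - 9*h + 20) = (h - 5)*(h + 2)*(h - 4)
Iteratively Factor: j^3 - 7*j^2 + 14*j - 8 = (j - 2)*(j^2 - 5*j + 4) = (j - 4)*(j - 2)*(j - 1)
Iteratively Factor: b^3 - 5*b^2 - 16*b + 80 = (b - 4)*(b^2 - b - 20) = (b - 5)*(b - 4)*(b + 4)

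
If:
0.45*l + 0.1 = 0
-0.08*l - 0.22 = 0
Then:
No Solution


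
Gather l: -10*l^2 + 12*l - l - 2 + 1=-10*l^2 + 11*l - 1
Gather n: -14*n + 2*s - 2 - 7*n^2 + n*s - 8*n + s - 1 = -7*n^2 + n*(s - 22) + 3*s - 3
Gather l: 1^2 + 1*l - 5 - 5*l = -4*l - 4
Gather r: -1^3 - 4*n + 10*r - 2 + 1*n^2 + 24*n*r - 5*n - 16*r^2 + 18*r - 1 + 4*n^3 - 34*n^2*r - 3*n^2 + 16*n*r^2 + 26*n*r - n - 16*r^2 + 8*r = 4*n^3 - 2*n^2 - 10*n + r^2*(16*n - 32) + r*(-34*n^2 + 50*n + 36) - 4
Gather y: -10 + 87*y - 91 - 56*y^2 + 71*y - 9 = -56*y^2 + 158*y - 110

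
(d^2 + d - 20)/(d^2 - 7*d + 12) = (d + 5)/(d - 3)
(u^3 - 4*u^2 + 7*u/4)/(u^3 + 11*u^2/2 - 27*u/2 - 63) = u*(2*u - 1)/(2*(u^2 + 9*u + 18))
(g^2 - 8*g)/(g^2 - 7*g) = (g - 8)/(g - 7)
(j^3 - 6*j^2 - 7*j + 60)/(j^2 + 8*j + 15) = (j^2 - 9*j + 20)/(j + 5)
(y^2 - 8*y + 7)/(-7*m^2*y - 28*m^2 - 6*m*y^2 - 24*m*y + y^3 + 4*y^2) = (-y^2 + 8*y - 7)/(7*m^2*y + 28*m^2 + 6*m*y^2 + 24*m*y - y^3 - 4*y^2)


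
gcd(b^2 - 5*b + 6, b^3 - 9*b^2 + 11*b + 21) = b - 3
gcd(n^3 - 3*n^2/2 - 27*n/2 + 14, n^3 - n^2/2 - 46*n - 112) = n + 7/2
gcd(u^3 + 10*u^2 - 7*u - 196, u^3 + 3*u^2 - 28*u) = u^2 + 3*u - 28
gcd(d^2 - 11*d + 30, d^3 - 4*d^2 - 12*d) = d - 6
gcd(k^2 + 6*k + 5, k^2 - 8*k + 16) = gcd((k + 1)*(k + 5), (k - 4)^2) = 1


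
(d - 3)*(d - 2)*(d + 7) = d^3 + 2*d^2 - 29*d + 42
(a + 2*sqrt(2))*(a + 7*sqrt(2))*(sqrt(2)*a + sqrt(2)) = sqrt(2)*a^3 + sqrt(2)*a^2 + 18*a^2 + 18*a + 28*sqrt(2)*a + 28*sqrt(2)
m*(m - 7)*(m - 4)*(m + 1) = m^4 - 10*m^3 + 17*m^2 + 28*m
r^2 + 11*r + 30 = (r + 5)*(r + 6)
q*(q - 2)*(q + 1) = q^3 - q^2 - 2*q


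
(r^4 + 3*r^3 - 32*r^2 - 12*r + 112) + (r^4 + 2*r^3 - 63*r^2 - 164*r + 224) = 2*r^4 + 5*r^3 - 95*r^2 - 176*r + 336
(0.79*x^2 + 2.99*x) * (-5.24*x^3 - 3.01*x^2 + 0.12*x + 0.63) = -4.1396*x^5 - 18.0455*x^4 - 8.9051*x^3 + 0.8565*x^2 + 1.8837*x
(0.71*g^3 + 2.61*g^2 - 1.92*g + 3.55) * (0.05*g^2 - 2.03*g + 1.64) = 0.0355*g^5 - 1.3108*g^4 - 4.2299*g^3 + 8.3555*g^2 - 10.3553*g + 5.822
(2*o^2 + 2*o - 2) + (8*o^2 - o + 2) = 10*o^2 + o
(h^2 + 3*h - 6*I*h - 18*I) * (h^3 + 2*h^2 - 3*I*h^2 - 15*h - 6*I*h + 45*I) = h^5 + 5*h^4 - 9*I*h^4 - 27*h^3 - 45*I*h^3 - 135*h^2 + 81*I*h^2 + 162*h + 405*I*h + 810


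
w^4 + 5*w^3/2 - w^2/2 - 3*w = w*(w - 1)*(w + 3/2)*(w + 2)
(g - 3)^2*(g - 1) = g^3 - 7*g^2 + 15*g - 9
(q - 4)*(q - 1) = q^2 - 5*q + 4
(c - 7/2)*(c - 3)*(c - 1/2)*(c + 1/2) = c^4 - 13*c^3/2 + 41*c^2/4 + 13*c/8 - 21/8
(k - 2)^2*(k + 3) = k^3 - k^2 - 8*k + 12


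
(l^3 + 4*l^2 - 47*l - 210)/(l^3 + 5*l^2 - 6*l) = (l^2 - 2*l - 35)/(l*(l - 1))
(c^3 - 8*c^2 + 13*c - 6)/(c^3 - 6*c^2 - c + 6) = (c - 1)/(c + 1)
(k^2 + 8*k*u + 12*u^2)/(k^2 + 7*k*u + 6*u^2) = (k + 2*u)/(k + u)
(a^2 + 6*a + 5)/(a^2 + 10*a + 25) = (a + 1)/(a + 5)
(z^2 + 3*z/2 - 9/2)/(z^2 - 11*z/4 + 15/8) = 4*(z + 3)/(4*z - 5)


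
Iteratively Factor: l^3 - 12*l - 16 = (l + 2)*(l^2 - 2*l - 8) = (l + 2)^2*(l - 4)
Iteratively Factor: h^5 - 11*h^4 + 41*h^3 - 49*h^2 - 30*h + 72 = (h - 4)*(h^4 - 7*h^3 + 13*h^2 + 3*h - 18) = (h - 4)*(h - 3)*(h^3 - 4*h^2 + h + 6) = (h - 4)*(h - 3)^2*(h^2 - h - 2) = (h - 4)*(h - 3)^2*(h + 1)*(h - 2)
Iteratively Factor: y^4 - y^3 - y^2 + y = (y)*(y^3 - y^2 - y + 1) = y*(y - 1)*(y^2 - 1) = y*(y - 1)*(y + 1)*(y - 1)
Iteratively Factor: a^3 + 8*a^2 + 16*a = (a + 4)*(a^2 + 4*a) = (a + 4)^2*(a)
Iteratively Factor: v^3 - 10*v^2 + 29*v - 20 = (v - 4)*(v^2 - 6*v + 5) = (v - 4)*(v - 1)*(v - 5)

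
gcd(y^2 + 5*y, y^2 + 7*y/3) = y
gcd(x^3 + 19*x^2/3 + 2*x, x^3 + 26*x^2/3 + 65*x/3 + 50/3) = 1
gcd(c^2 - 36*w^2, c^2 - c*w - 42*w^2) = c + 6*w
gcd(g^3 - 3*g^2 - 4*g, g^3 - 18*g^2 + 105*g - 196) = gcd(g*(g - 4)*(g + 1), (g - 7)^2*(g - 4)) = g - 4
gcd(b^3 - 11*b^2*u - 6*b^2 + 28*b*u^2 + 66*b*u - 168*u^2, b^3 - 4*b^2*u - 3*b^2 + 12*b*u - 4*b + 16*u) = -b + 4*u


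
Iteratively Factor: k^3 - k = (k - 1)*(k^2 + k) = k*(k - 1)*(k + 1)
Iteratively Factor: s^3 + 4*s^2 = (s + 4)*(s^2) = s*(s + 4)*(s)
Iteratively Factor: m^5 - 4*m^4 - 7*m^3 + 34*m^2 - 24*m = (m - 1)*(m^4 - 3*m^3 - 10*m^2 + 24*m) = (m - 1)*(m + 3)*(m^3 - 6*m^2 + 8*m) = m*(m - 1)*(m + 3)*(m^2 - 6*m + 8) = m*(m - 4)*(m - 1)*(m + 3)*(m - 2)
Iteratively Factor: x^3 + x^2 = (x)*(x^2 + x) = x^2*(x + 1)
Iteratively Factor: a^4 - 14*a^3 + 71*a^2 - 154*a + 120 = (a - 4)*(a^3 - 10*a^2 + 31*a - 30) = (a - 4)*(a - 3)*(a^2 - 7*a + 10) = (a - 4)*(a - 3)*(a - 2)*(a - 5)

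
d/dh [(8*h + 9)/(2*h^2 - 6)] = (4*h^2 - h*(8*h + 9) - 12)/(h^2 - 3)^2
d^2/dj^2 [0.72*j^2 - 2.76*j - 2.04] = 1.44000000000000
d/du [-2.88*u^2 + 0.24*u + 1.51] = 0.24 - 5.76*u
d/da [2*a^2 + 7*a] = 4*a + 7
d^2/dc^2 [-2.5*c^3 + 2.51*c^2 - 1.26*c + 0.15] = 5.02 - 15.0*c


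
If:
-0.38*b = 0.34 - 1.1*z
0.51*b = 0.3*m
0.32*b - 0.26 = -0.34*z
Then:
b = 0.35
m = 0.60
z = 0.43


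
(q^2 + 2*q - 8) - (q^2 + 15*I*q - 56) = 2*q - 15*I*q + 48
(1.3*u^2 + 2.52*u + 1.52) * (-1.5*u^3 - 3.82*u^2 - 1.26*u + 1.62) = -1.95*u^5 - 8.746*u^4 - 13.5444*u^3 - 6.8756*u^2 + 2.1672*u + 2.4624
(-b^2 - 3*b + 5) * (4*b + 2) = -4*b^3 - 14*b^2 + 14*b + 10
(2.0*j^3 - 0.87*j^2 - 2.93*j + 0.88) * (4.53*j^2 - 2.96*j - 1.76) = 9.06*j^5 - 9.8611*j^4 - 14.2177*j^3 + 14.1904*j^2 + 2.552*j - 1.5488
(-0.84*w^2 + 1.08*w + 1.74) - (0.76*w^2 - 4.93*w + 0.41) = -1.6*w^2 + 6.01*w + 1.33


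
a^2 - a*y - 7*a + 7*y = (a - 7)*(a - y)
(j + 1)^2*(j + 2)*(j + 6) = j^4 + 10*j^3 + 29*j^2 + 32*j + 12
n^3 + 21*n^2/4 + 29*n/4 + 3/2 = (n + 1/4)*(n + 2)*(n + 3)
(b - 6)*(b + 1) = b^2 - 5*b - 6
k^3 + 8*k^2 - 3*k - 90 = (k - 3)*(k + 5)*(k + 6)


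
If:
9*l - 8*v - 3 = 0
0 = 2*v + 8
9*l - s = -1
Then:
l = -29/9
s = -28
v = -4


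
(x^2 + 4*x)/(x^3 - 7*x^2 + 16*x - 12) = x*(x + 4)/(x^3 - 7*x^2 + 16*x - 12)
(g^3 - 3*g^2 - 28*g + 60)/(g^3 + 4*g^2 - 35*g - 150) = (g - 2)/(g + 5)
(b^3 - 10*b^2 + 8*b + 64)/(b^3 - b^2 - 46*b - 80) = (b - 4)/(b + 5)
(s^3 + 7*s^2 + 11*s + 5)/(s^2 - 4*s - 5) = (s^2 + 6*s + 5)/(s - 5)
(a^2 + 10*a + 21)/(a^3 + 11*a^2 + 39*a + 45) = (a + 7)/(a^2 + 8*a + 15)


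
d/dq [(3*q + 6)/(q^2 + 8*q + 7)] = 3*(q^2 + 8*q - 2*(q + 2)*(q + 4) + 7)/(q^2 + 8*q + 7)^2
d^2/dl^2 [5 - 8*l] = 0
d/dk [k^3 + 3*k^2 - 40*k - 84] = 3*k^2 + 6*k - 40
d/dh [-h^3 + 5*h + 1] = 5 - 3*h^2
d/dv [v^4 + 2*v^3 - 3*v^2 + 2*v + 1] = 4*v^3 + 6*v^2 - 6*v + 2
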